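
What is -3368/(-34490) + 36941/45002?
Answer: 712830913/776059490 ≈ 0.91853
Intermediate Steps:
-3368/(-34490) + 36941/45002 = -3368*(-1/34490) + 36941*(1/45002) = 1684/17245 + 36941/45002 = 712830913/776059490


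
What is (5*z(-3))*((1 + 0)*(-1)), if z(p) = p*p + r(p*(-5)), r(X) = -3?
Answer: -30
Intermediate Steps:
z(p) = -3 + p² (z(p) = p*p - 3 = p² - 3 = -3 + p²)
(5*z(-3))*((1 + 0)*(-1)) = (5*(-3 + (-3)²))*((1 + 0)*(-1)) = (5*(-3 + 9))*(1*(-1)) = (5*6)*(-1) = 30*(-1) = -30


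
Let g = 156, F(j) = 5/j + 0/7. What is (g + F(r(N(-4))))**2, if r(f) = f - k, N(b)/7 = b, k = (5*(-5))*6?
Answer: 362407369/14884 ≈ 24349.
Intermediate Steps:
k = -150 (k = -25*6 = -150)
N(b) = 7*b
r(f) = 150 + f (r(f) = f - 1*(-150) = f + 150 = 150 + f)
F(j) = 5/j (F(j) = 5/j + 0*(1/7) = 5/j + 0 = 5/j)
(g + F(r(N(-4))))**2 = (156 + 5/(150 + 7*(-4)))**2 = (156 + 5/(150 - 28))**2 = (156 + 5/122)**2 = (19037/122)**2 = 362407369/14884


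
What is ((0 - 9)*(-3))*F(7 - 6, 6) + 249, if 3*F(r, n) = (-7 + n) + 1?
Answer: 249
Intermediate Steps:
F(r, n) = -2 + n/3 (F(r, n) = ((-7 + n) + 1)/3 = (-6 + n)/3 = -2 + n/3)
((0 - 9)*(-3))*F(7 - 6, 6) + 249 = ((0 - 9)*(-3))*(-2 + (1/3)*6) + 249 = (-9*(-3))*(-2 + 2) + 249 = 27*0 + 249 = 0 + 249 = 249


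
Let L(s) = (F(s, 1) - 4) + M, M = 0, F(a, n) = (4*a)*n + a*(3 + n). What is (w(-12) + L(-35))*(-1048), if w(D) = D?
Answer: 310208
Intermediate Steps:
F(a, n) = a*(3 + n) + 4*a*n (F(a, n) = 4*a*n + a*(3 + n) = a*(3 + n) + 4*a*n)
L(s) = -4 + 8*s (L(s) = (s*(3 + 5*1) - 4) + 0 = (s*(3 + 5) - 4) + 0 = (s*8 - 4) + 0 = (8*s - 4) + 0 = (-4 + 8*s) + 0 = -4 + 8*s)
(w(-12) + L(-35))*(-1048) = (-12 + (-4 + 8*(-35)))*(-1048) = (-12 + (-4 - 280))*(-1048) = (-12 - 284)*(-1048) = -296*(-1048) = 310208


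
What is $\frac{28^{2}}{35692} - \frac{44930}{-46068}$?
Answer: $\frac{204969859}{205532382} \approx 0.99726$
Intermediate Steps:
$\frac{28^{2}}{35692} - \frac{44930}{-46068} = 784 \cdot \frac{1}{35692} - - \frac{22465}{23034} = \frac{196}{8923} + \frac{22465}{23034} = \frac{204969859}{205532382}$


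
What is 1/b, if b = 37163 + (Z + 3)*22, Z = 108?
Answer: 1/39605 ≈ 2.5249e-5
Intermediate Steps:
b = 39605 (b = 37163 + (108 + 3)*22 = 37163 + 111*22 = 37163 + 2442 = 39605)
1/b = 1/39605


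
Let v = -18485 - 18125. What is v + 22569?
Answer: -14041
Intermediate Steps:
v = -36610
v + 22569 = -36610 + 22569 = -14041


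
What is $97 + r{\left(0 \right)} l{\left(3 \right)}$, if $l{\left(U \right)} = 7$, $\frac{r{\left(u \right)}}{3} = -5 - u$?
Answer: $-8$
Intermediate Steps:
$r{\left(u \right)} = -15 - 3 u$ ($r{\left(u \right)} = 3 \left(-5 - u\right) = -15 - 3 u$)
$97 + r{\left(0 \right)} l{\left(3 \right)} = 97 + \left(-15 - 0\right) 7 = 97 + \left(-15 + 0\right) 7 = 97 - 105 = -8$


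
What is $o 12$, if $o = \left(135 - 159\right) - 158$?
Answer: $-2184$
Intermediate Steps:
$o = -182$ ($o = -24 - 158 = -182$)
$o 12 = \left(-182\right) 12 = -2184$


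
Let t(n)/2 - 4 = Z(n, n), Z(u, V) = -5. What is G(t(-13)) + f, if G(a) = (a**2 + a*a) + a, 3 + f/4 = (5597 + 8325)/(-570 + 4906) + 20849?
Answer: 45204341/542 ≈ 83403.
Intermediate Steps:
t(n) = -2 (t(n) = 8 + 2*(-5) = 8 - 10 = -2)
f = 45201089/542 (f = -12 + 4*((5597 + 8325)/(-570 + 4906) + 20849) = -12 + 4*(13922/4336 + 20849) = -12 + 4*(13922*(1/4336) + 20849) = -12 + 4*(6961/2168 + 20849) = -12 + 4*(45207593/2168) = -12 + 45207593/542 = 45201089/542 ≈ 83397.)
G(a) = a + 2*a**2 (G(a) = (a**2 + a**2) + a = 2*a**2 + a = a + 2*a**2)
G(t(-13)) + f = -2*(1 + 2*(-2)) + 45201089/542 = -2*(1 - 4) + 45201089/542 = -2*(-3) + 45201089/542 = 6 + 45201089/542 = 45204341/542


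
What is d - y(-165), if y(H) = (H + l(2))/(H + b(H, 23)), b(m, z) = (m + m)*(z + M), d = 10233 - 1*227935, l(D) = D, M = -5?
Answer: -1329070873/6105 ≈ -2.1770e+5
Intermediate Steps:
d = -217702 (d = 10233 - 227935 = -217702)
b(m, z) = 2*m*(-5 + z) (b(m, z) = (m + m)*(z - 5) = (2*m)*(-5 + z) = 2*m*(-5 + z))
y(H) = (2 + H)/(37*H) (y(H) = (H + 2)/(H + 2*H*(-5 + 23)) = (2 + H)/(H + 2*H*18) = (2 + H)/(H + 36*H) = (2 + H)/((37*H)) = (2 + H)*(1/(37*H)) = (2 + H)/(37*H))
d - y(-165) = -217702 - (2 - 165)/(37*(-165)) = -217702 - (-1)*(-163)/(37*165) = -217702 - 1*163/6105 = -217702 - 163/6105 = -1329070873/6105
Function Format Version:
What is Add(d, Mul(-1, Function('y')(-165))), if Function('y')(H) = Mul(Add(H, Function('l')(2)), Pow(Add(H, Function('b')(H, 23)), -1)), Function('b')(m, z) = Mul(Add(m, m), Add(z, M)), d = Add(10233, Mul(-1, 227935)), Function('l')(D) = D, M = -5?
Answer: Rational(-1329070873, 6105) ≈ -2.1770e+5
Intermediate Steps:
d = -217702 (d = Add(10233, -227935) = -217702)
Function('b')(m, z) = Mul(2, m, Add(-5, z)) (Function('b')(m, z) = Mul(Add(m, m), Add(z, -5)) = Mul(Mul(2, m), Add(-5, z)) = Mul(2, m, Add(-5, z)))
Function('y')(H) = Mul(Rational(1, 37), Pow(H, -1), Add(2, H)) (Function('y')(H) = Mul(Add(H, 2), Pow(Add(H, Mul(2, H, Add(-5, 23))), -1)) = Mul(Add(2, H), Pow(Add(H, Mul(2, H, 18)), -1)) = Mul(Add(2, H), Pow(Add(H, Mul(36, H)), -1)) = Mul(Add(2, H), Pow(Mul(37, H), -1)) = Mul(Add(2, H), Mul(Rational(1, 37), Pow(H, -1))) = Mul(Rational(1, 37), Pow(H, -1), Add(2, H)))
Add(d, Mul(-1, Function('y')(-165))) = Add(-217702, Mul(-1, Mul(Rational(1, 37), Pow(-165, -1), Add(2, -165)))) = Add(-217702, Mul(-1, Mul(Rational(1, 37), Rational(-1, 165), -163))) = Add(-217702, Mul(-1, Rational(163, 6105))) = Add(-217702, Rational(-163, 6105)) = Rational(-1329070873, 6105)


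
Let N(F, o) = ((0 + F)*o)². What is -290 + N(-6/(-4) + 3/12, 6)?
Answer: -719/4 ≈ -179.75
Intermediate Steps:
N(F, o) = F²*o² (N(F, o) = (F*o)² = F²*o²)
-290 + N(-6/(-4) + 3/12, 6) = -290 + (-6/(-4) + 3/12)²*6² = -290 + (-6*(-¼) + 3*(1/12))²*36 = -290 + (3/2 + ¼)²*36 = -290 + (7/4)²*36 = -290 + (49/16)*36 = -290 + 441/4 = -719/4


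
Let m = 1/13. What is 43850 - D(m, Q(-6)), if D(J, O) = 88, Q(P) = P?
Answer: 43762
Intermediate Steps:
m = 1/13 ≈ 0.076923
43850 - D(m, Q(-6)) = 43850 - 1*88 = 43850 - 88 = 43762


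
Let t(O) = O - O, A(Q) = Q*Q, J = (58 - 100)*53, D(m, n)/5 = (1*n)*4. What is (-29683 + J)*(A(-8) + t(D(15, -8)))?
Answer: -2042176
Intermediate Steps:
D(m, n) = 20*n (D(m, n) = 5*((1*n)*4) = 5*(n*4) = 5*(4*n) = 20*n)
J = -2226 (J = -42*53 = -2226)
A(Q) = Q**2
t(O) = 0
(-29683 + J)*(A(-8) + t(D(15, -8))) = (-29683 - 2226)*((-8)**2 + 0) = -31909*(64 + 0) = -31909*64 = -2042176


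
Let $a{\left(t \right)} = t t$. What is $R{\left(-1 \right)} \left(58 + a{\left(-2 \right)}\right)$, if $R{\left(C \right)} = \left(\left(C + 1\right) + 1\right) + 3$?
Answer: $248$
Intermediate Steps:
$a{\left(t \right)} = t^{2}$
$R{\left(C \right)} = 5 + C$ ($R{\left(C \right)} = \left(\left(1 + C\right) + 1\right) + 3 = \left(2 + C\right) + 3 = 5 + C$)
$R{\left(-1 \right)} \left(58 + a{\left(-2 \right)}\right) = \left(5 - 1\right) \left(58 + \left(-2\right)^{2}\right) = 4 \left(58 + 4\right) = 4 \cdot 62 = 248$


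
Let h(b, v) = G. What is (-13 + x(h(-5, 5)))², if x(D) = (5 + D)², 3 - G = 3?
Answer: 144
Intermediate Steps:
G = 0 (G = 3 - 1*3 = 3 - 3 = 0)
h(b, v) = 0
(-13 + x(h(-5, 5)))² = (-13 + (5 + 0)²)² = (-13 + 5²)² = (-13 + 25)² = 12² = 144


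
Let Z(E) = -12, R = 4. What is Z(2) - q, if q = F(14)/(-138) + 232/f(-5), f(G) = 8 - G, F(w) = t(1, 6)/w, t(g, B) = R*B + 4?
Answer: -26759/897 ≈ -29.832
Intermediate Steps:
t(g, B) = 4 + 4*B (t(g, B) = 4*B + 4 = 4 + 4*B)
F(w) = 28/w (F(w) = (4 + 4*6)/w = (4 + 24)/w = 28/w)
q = 15995/897 (q = (28/14)/(-138) + 232/(8 - 1*(-5)) = (28*(1/14))*(-1/138) + 232/(8 + 5) = 2*(-1/138) + 232/13 = -1/69 + 232*(1/13) = -1/69 + 232/13 = 15995/897 ≈ 17.832)
Z(2) - q = -12 - 1*15995/897 = -12 - 15995/897 = -26759/897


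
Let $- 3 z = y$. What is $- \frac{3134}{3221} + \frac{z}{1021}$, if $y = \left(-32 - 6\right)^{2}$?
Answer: $- \frac{14250566}{9865923} \approx -1.4444$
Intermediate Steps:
$y = 1444$ ($y = \left(-38\right)^{2} = 1444$)
$z = - \frac{1444}{3}$ ($z = \left(- \frac{1}{3}\right) 1444 = - \frac{1444}{3} \approx -481.33$)
$- \frac{3134}{3221} + \frac{z}{1021} = - \frac{3134}{3221} - \frac{1444}{3 \cdot 1021} = \left(-3134\right) \frac{1}{3221} - \frac{1444}{3063} = - \frac{3134}{3221} - \frac{1444}{3063} = - \frac{14250566}{9865923}$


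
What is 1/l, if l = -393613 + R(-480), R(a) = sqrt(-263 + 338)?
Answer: -393613/154931193694 - 5*sqrt(3)/154931193694 ≈ -2.5406e-6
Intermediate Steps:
R(a) = 5*sqrt(3) (R(a) = sqrt(75) = 5*sqrt(3))
l = -393613 + 5*sqrt(3) ≈ -3.9360e+5
1/l = 1/(-393613 + 5*sqrt(3))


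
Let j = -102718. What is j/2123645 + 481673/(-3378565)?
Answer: -273988379551/1434974533885 ≈ -0.19094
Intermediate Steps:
j/2123645 + 481673/(-3378565) = -102718/2123645 + 481673/(-3378565) = -102718*1/2123645 + 481673*(-1/3378565) = -102718/2123645 - 481673/3378565 = -273988379551/1434974533885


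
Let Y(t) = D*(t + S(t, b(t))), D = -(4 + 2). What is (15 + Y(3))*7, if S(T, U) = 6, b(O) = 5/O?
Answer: -273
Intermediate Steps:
D = -6 (D = -1*6 = -6)
Y(t) = -36 - 6*t (Y(t) = -6*(t + 6) = -6*(6 + t) = -36 - 6*t)
(15 + Y(3))*7 = (15 + (-36 - 6*3))*7 = (15 + (-36 - 18))*7 = (15 - 54)*7 = -39*7 = -273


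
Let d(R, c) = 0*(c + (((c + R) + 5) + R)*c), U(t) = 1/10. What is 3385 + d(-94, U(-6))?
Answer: 3385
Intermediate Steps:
U(t) = 1/10
d(R, c) = 0 (d(R, c) = 0*(c + (((R + c) + 5) + R)*c) = 0*(c + ((5 + R + c) + R)*c) = 0*(c + (5 + c + 2*R)*c) = 0*(c + c*(5 + c + 2*R)) = 0)
3385 + d(-94, U(-6)) = 3385 + 0 = 3385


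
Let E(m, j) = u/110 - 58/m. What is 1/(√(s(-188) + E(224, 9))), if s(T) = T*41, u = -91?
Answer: -4*I*√18282868835/47487971 ≈ -0.011389*I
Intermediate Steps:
s(T) = 41*T
E(m, j) = -91/110 - 58/m
1/(√(s(-188) + E(224, 9))) = 1/(√(41*(-188) + (-91/110 - 58/224))) = 1/(√(-7708 + (-91/110 - 58*1/224))) = 1/(√(-7708 + (-91/110 - 29/112))) = 1/(√(-7708 - 6691/6160)) = 1/(√(-47487971/6160)) = 1/(I*√18282868835/1540) = -4*I*√18282868835/47487971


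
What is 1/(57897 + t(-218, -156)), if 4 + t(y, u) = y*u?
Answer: 1/91901 ≈ 1.0881e-5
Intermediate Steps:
t(y, u) = -4 + u*y (t(y, u) = -4 + y*u = -4 + u*y)
1/(57897 + t(-218, -156)) = 1/(57897 + (-4 - 156*(-218))) = 1/(57897 + (-4 + 34008)) = 1/(57897 + 34004) = 1/91901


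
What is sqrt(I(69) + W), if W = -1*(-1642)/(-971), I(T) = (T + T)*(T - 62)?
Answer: 2*sqrt(227297506)/971 ≈ 31.053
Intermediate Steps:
I(T) = 2*T*(-62 + T) (I(T) = (2*T)*(-62 + T) = 2*T*(-62 + T))
W = -1642/971 (W = 1642*(-1/971) = -1642/971 ≈ -1.6910)
sqrt(I(69) + W) = sqrt(2*69*(-62 + 69) - 1642/971) = sqrt(2*69*7 - 1642/971) = sqrt(966 - 1642/971) = sqrt(936344/971) = 2*sqrt(227297506)/971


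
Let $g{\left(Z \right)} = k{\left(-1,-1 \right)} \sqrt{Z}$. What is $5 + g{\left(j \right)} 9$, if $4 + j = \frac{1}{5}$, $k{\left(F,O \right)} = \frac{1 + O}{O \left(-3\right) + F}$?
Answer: $5$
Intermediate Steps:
$k{\left(F,O \right)} = \frac{1 + O}{F - 3 O}$ ($k{\left(F,O \right)} = \frac{1 + O}{- 3 O + F} = \frac{1 + O}{F - 3 O}$)
$j = - \frac{19}{5}$ ($j = -4 + \frac{1}{5} = - \frac{19}{5} \approx -3.8$)
$g{\left(Z \right)} = 0$ ($g{\left(Z \right)} = \frac{1 - 1}{-1 - -3} \sqrt{Z} = \frac{1}{-1 + 3} \cdot 0 \sqrt{Z} = \frac{1}{2} \cdot 0 \sqrt{Z} = 0 \sqrt{Z} = 0$)
$5 + g{\left(j \right)} 9 = 5 + 0 \cdot 9 = 5 + 0 = 5$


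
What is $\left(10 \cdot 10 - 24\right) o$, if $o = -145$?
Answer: $-11020$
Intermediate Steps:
$\left(10 \cdot 10 - 24\right) o = \left(10 \cdot 10 - 24\right) \left(-145\right) = \left(100 - 24\right) \left(-145\right) = 76 \left(-145\right) = -11020$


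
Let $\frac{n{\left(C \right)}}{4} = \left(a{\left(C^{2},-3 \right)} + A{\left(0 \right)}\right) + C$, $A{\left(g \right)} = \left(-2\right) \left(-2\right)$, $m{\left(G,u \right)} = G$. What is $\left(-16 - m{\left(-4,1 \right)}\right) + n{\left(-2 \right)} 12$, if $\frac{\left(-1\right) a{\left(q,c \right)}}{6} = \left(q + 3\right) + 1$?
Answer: $-2220$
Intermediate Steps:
$A{\left(g \right)} = 4$
$a{\left(q,c \right)} = -24 - 6 q$ ($a{\left(q,c \right)} = - 6 \left(\left(q + 3\right) + 1\right) = - 6 \left(\left(3 + q\right) + 1\right) = - 6 \left(4 + q\right) = -24 - 6 q$)
$n{\left(C \right)} = -80 - 24 C^{2} + 4 C$ ($n{\left(C \right)} = 4 \left(\left(\left(-24 - 6 C^{2}\right) + 4\right) + C\right) = 4 \left(\left(-20 - 6 C^{2}\right) + C\right) = 4 \left(-20 + C - 6 C^{2}\right) = -80 - 24 C^{2} + 4 C$)
$\left(-16 - m{\left(-4,1 \right)}\right) + n{\left(-2 \right)} 12 = \left(-16 - -4\right) + \left(-80 - 24 \left(-2\right)^{2} + 4 \left(-2\right)\right) 12 = \left(-16 + 4\right) + \left(-80 - 96 - 8\right) 12 = -12 + \left(-80 - 96 - 8\right) 12 = -12 - 2208 = -2220$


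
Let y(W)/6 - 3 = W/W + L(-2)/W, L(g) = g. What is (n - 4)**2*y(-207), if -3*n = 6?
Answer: 19920/23 ≈ 866.09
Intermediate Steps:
n = -2 (n = -1/3*6 = -2)
y(W) = 24 - 12/W (y(W) = 18 + 6*(W/W - 2/W) = 18 + 6*(1 - 2/W) = 18 + (6 - 12/W) = 24 - 12/W)
(n - 4)**2*y(-207) = (-2 - 4)**2*(24 - 12/(-207)) = (-6)**2*(24 - 12*(-1/207)) = 36*(24 + 4/69) = 36*(1660/69) = 19920/23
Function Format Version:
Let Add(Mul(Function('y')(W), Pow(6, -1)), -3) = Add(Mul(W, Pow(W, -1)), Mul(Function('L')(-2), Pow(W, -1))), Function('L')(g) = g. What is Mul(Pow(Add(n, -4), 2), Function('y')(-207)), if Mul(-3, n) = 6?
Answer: Rational(19920, 23) ≈ 866.09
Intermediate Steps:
n = -2 (n = Mul(Rational(-1, 3), 6) = -2)
Function('y')(W) = Add(24, Mul(-12, Pow(W, -1))) (Function('y')(W) = Add(18, Mul(6, Add(Mul(W, Pow(W, -1)), Mul(-2, Pow(W, -1))))) = Add(18, Mul(6, Add(1, Mul(-2, Pow(W, -1))))) = Add(18, Add(6, Mul(-12, Pow(W, -1)))) = Add(24, Mul(-12, Pow(W, -1))))
Mul(Pow(Add(n, -4), 2), Function('y')(-207)) = Mul(Pow(Add(-2, -4), 2), Add(24, Mul(-12, Pow(-207, -1)))) = Mul(Pow(-6, 2), Add(24, Mul(-12, Rational(-1, 207)))) = Mul(36, Add(24, Rational(4, 69))) = Mul(36, Rational(1660, 69)) = Rational(19920, 23)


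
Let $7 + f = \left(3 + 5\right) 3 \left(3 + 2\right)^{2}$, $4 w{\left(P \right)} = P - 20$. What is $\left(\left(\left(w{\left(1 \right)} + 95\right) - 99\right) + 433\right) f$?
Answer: $\frac{1006321}{4} \approx 2.5158 \cdot 10^{5}$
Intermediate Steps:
$w{\left(P \right)} = -5 + \frac{P}{4}$ ($w{\left(P \right)} = \frac{P - 20}{4} = \frac{-20 + P}{4} = -5 + \frac{P}{4}$)
$f = 593$ ($f = -7 + \left(3 + 5\right) 3 \left(3 + 2\right)^{2} = -7 + 8 \cdot 3 \cdot 5^{2} = -7 + 8 \cdot 3 \cdot 25 = -7 + 8 \cdot 75 = -7 + 600 = 593$)
$\left(\left(\left(w{\left(1 \right)} + 95\right) - 99\right) + 433\right) f = \left(\left(\left(\left(-5 + \frac{1}{4} \cdot 1\right) + 95\right) - 99\right) + 433\right) 593 = \left(\left(\left(\left(-5 + \frac{1}{4}\right) + 95\right) - 99\right) + 433\right) 593 = \left(\left(\left(- \frac{19}{4} + 95\right) - 99\right) + 433\right) 593 = \left(\left(\frac{361}{4} - 99\right) + 433\right) 593 = \left(- \frac{35}{4} + 433\right) 593 = \frac{1697}{4} \cdot 593 = \frac{1006321}{4}$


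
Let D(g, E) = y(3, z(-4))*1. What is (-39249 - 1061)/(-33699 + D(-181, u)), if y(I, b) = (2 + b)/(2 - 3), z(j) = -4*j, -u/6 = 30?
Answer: 40310/33717 ≈ 1.1955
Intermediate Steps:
u = -180 (u = -6*30 = -180)
y(I, b) = -2 - b (y(I, b) = (2 + b)/(-1) = (2 + b)*(-1) = -2 - b)
D(g, E) = -18 (D(g, E) = (-2 - (-4)*(-4))*1 = (-2 - 1*16)*1 = (-2 - 16)*1 = -18*1 = -18)
(-39249 - 1061)/(-33699 + D(-181, u)) = (-39249 - 1061)/(-33699 - 18) = -40310/(-33717) = -40310*(-1/33717) = 40310/33717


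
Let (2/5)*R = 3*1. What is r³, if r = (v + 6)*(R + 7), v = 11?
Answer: 119823157/8 ≈ 1.4978e+7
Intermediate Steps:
R = 15/2 (R = 5*(3*1)/2 = (5/2)*3 = 15/2 ≈ 7.5000)
r = 493/2 (r = (11 + 6)*(15/2 + 7) = 17*(29/2) = 493/2 ≈ 246.50)
r³ = (493/2)³ = 119823157/8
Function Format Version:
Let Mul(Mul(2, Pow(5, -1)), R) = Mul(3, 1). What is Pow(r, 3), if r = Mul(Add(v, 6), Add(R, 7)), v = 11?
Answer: Rational(119823157, 8) ≈ 1.4978e+7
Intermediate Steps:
R = Rational(15, 2) (R = Mul(Rational(5, 2), Mul(3, 1)) = Mul(Rational(5, 2), 3) = Rational(15, 2) ≈ 7.5000)
r = Rational(493, 2) (r = Mul(Add(11, 6), Add(Rational(15, 2), 7)) = Mul(17, Rational(29, 2)) = Rational(493, 2) ≈ 246.50)
Pow(r, 3) = Pow(Rational(493, 2), 3) = Rational(119823157, 8)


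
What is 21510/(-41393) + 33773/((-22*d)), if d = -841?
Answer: 90907979/69623026 ≈ 1.3057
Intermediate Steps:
21510/(-41393) + 33773/((-22*d)) = 21510/(-41393) + 33773/((-22*(-841))) = 21510*(-1/41393) + 33773/18502 = -21510/41393 + 33773*(1/18502) = -21510/41393 + 33773/18502 = 90907979/69623026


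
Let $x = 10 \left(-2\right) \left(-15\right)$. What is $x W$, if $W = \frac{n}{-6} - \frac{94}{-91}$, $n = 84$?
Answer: $- \frac{354000}{91} \approx -3890.1$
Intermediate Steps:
$x = 300$ ($x = \left(-20\right) \left(-15\right) = 300$)
$W = - \frac{1180}{91}$ ($W = \frac{84}{-6} - \frac{94}{-91} = 84 \left(- \frac{1}{6}\right) - - \frac{94}{91} = -14 + \frac{94}{91} = - \frac{1180}{91} \approx -12.967$)
$x W = 300 \left(- \frac{1180}{91}\right) = - \frac{354000}{91}$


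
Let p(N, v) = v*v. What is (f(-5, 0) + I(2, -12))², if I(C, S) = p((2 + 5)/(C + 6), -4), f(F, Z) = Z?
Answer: 256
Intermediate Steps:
p(N, v) = v²
I(C, S) = 16 (I(C, S) = (-4)² = 16)
(f(-5, 0) + I(2, -12))² = (0 + 16)² = 16² = 256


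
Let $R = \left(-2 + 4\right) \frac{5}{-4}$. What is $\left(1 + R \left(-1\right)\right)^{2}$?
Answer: $\frac{49}{4} \approx 12.25$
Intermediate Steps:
$R = - \frac{5}{2}$ ($R = 2 \cdot 5 \left(- \frac{1}{4}\right) = 2 \left(- \frac{5}{4}\right) = - \frac{5}{2} \approx -2.5$)
$\left(1 + R \left(-1\right)\right)^{2} = \left(1 - - \frac{5}{2}\right)^{2} = \left(1 + \frac{5}{2}\right)^{2} = \left(\frac{7}{2}\right)^{2} = \frac{49}{4}$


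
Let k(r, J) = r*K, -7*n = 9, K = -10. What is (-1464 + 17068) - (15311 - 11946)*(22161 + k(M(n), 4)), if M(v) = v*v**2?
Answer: -25597294073/343 ≈ -7.4628e+7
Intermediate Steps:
n = -9/7 (n = -1/7*9 = -9/7 ≈ -1.2857)
M(v) = v**3
k(r, J) = -10*r (k(r, J) = r*(-10) = -10*r)
(-1464 + 17068) - (15311 - 11946)*(22161 + k(M(n), 4)) = (-1464 + 17068) - (15311 - 11946)*(22161 - 10*(-9/7)**3) = 15604 - 3365*(22161 - 10*(-729/343)) = 15604 - 3365*(22161 + 7290/343) = 15604 - 3365*7608513/343 = 15604 - 1*25602646245/343 = 15604 - 25602646245/343 = -25597294073/343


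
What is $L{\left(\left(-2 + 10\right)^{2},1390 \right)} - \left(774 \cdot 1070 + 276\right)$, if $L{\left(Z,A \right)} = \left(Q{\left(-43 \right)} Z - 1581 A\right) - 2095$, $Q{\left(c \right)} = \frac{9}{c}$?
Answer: $- \frac{130210639}{43} \approx -3.0282 \cdot 10^{6}$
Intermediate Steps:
$L{\left(Z,A \right)} = -2095 - 1581 A - \frac{9 Z}{43}$ ($L{\left(Z,A \right)} = \left(\frac{9}{-43} Z - 1581 A\right) - 2095 = \left(9 \left(- \frac{1}{43}\right) Z - 1581 A\right) - 2095 = \left(- \frac{9 Z}{43} - 1581 A\right) - 2095 = \left(- 1581 A - \frac{9 Z}{43}\right) - 2095 = -2095 - 1581 A - \frac{9 Z}{43}$)
$L{\left(\left(-2 + 10\right)^{2},1390 \right)} - \left(774 \cdot 1070 + 276\right) = \left(-2095 - 2197590 - \frac{9 \left(-2 + 10\right)^{2}}{43}\right) - \left(774 \cdot 1070 + 276\right) = \left(-2095 - 2197590 - \frac{9 \cdot 8^{2}}{43}\right) - \left(828180 + 276\right) = \left(-2095 - 2197590 - \frac{576}{43}\right) - 828456 = - \frac{94587031}{43} - 828456 = - \frac{130210639}{43}$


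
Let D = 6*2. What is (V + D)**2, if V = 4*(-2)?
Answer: 16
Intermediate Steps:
V = -8
D = 12
(V + D)**2 = (-8 + 12)**2 = 4**2 = 16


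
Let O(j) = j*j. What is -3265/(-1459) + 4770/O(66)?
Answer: 1176765/353078 ≈ 3.3329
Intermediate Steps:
O(j) = j**2
-3265/(-1459) + 4770/O(66) = -3265/(-1459) + 4770/(66**2) = -3265*(-1/1459) + 4770/4356 = 3265/1459 + 4770*(1/4356) = 3265/1459 + 265/242 = 1176765/353078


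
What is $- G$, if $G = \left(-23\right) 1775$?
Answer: $40825$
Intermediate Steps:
$G = -40825$
$- G = \left(-1\right) \left(-40825\right) = 40825$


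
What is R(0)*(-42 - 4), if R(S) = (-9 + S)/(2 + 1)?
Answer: 138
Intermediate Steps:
R(S) = -3 + S/3 (R(S) = (-9 + S)/3 = (-9 + S)*(⅓) = -3 + S/3)
R(0)*(-42 - 4) = (-3 + (⅓)*0)*(-42 - 4) = (-3 + 0)*(-46) = -3*(-46) = 138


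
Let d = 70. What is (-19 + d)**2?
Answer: 2601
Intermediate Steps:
(-19 + d)**2 = (-19 + 70)**2 = 51**2 = 2601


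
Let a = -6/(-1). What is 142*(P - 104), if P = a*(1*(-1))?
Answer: -15620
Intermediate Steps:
a = 6 (a = -6*(-1) = 6)
P = -6 (P = 6*(1*(-1)) = 6*(-1) = -6)
142*(P - 104) = 142*(-6 - 104) = 142*(-110) = -15620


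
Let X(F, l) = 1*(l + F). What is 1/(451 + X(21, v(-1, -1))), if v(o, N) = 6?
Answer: 1/478 ≈ 0.0020920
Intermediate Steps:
X(F, l) = F + l (X(F, l) = 1*(F + l) = F + l)
1/(451 + X(21, v(-1, -1))) = 1/(451 + (21 + 6)) = 1/(451 + 27) = 1/478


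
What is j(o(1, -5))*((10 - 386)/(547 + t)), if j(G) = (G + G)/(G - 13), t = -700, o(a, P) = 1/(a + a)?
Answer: -752/3825 ≈ -0.19660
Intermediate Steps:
o(a, P) = 1/(2*a)
j(G) = 2*G/(-13 + G) (j(G) = (2*G)/(-13 + G) = 2*G/(-13 + G))
j(o(1, -5))*((10 - 386)/(547 + t)) = (2*((½)/1)/(-13 + (½)/1))*((10 - 386)/(547 - 700)) = (2*((½)*1)/(-13 + (½)*1))*(-376/(-153)) = (2*(½)/(-13 + ½))*(-376*(-1/153)) = (2*(½)/(-25/2))*(376/153) = (2*(½)*(-2/25))*(376/153) = -2/25*376/153 = -752/3825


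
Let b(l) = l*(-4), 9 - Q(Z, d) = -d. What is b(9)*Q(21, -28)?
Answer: 684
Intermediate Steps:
Q(Z, d) = 9 + d (Q(Z, d) = 9 - (-1)*d = 9 + d)
b(l) = -4*l
b(9)*Q(21, -28) = (-4*9)*(9 - 28) = -36*(-19) = 684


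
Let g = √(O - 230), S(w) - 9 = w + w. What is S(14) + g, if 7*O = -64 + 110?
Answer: 37 + 2*I*√2737/7 ≈ 37.0 + 14.948*I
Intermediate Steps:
S(w) = 9 + 2*w (S(w) = 9 + (w + w) = 9 + 2*w)
O = 46/7 (O = (-64 + 110)/7 = (⅐)*46 = 46/7 ≈ 6.5714)
g = 2*I*√2737/7 (g = √(46/7 - 230) = √(-1564/7) = 2*I*√2737/7 ≈ 14.948*I)
S(14) + g = (9 + 2*14) + 2*I*√2737/7 = (9 + 28) + 2*I*√2737/7 = 37 + 2*I*√2737/7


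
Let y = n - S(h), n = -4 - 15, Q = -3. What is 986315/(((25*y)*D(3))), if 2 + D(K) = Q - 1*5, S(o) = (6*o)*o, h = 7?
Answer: 197263/15650 ≈ 12.605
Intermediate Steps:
S(o) = 6*o**2
n = -19
D(K) = -10 (D(K) = -2 + (-3 - 1*5) = -2 + (-3 - 5) = -2 - 8 = -10)
y = -313 (y = -19 - 6*7**2 = -19 - 6*49 = -19 - 1*294 = -19 - 294 = -313)
986315/(((25*y)*D(3))) = 986315/(((25*(-313))*(-10))) = 986315/((-7825*(-10))) = 986315/78250 = 986315*(1/78250) = 197263/15650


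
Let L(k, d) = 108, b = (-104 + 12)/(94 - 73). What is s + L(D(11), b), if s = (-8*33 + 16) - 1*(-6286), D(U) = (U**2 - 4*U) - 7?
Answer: 6146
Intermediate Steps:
D(U) = -7 + U**2 - 4*U
b = -92/21 ≈ -4.3810
s = 6038 (s = (-264 + 16) + 6286 = -248 + 6286 = 6038)
s + L(D(11), b) = 6038 + 108 = 6146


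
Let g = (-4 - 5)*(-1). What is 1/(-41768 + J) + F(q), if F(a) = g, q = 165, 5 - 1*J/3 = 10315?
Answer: 654281/72698 ≈ 9.0000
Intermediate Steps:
J = -30930 (J = 15 - 3*10315 = 15 - 30945 = -30930)
g = 9 (g = -9*(-1) = 9)
F(a) = 9
1/(-41768 + J) + F(q) = 1/(-41768 - 30930) + 9 = 1/(-72698) + 9 = -1/72698 + 9 = 654281/72698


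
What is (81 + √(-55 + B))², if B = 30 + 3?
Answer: (81 + I*√22)² ≈ 6539.0 + 759.85*I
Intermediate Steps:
B = 33
(81 + √(-55 + B))² = (81 + √(-55 + 33))² = (81 + √(-22))² = (81 + I*√22)²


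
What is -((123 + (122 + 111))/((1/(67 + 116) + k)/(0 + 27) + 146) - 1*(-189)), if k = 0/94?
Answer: -138101139/721387 ≈ -191.44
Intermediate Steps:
k = 0 (k = 0*(1/94) = 0)
-((123 + (122 + 111))/((1/(67 + 116) + k)/(0 + 27) + 146) - 1*(-189)) = -((123 + (122 + 111))/((1/(67 + 116) + 0)/(0 + 27) + 146) - 1*(-189)) = -((123 + 233)/((1/183 + 0)/27 + 146) + 189) = -(356/((1/183 + 0)*(1/27) + 146) + 189) = -(356/((1/183)*(1/27) + 146) + 189) = -(356/(1/4941 + 146) + 189) = -(356/(721387/4941) + 189) = -(356*(4941/721387) + 189) = -(1758996/721387 + 189) = -1*138101139/721387 = -138101139/721387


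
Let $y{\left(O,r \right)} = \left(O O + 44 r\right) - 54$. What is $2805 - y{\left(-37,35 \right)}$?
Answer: $-50$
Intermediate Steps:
$y{\left(O,r \right)} = -54 + O^{2} + 44 r$ ($y{\left(O,r \right)} = \left(O^{2} + 44 r\right) - 54 = -54 + O^{2} + 44 r$)
$2805 - y{\left(-37,35 \right)} = 2805 - \left(-54 + \left(-37\right)^{2} + 44 \cdot 35\right) = 2805 - \left(-54 + 1369 + 1540\right) = 2805 - 2855 = -50$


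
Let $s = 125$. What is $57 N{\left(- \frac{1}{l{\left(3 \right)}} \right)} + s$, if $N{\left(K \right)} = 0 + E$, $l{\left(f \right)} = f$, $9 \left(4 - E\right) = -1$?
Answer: $\frac{1078}{3} \approx 359.33$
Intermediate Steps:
$E = \frac{37}{9}$ ($E = 4 - - \frac{1}{9} = 4 + \frac{1}{9} = \frac{37}{9} \approx 4.1111$)
$N{\left(K \right)} = \frac{37}{9}$ ($N{\left(K \right)} = 0 + \frac{37}{9} = \frac{37}{9}$)
$57 N{\left(- \frac{1}{l{\left(3 \right)}} \right)} + s = 57 \cdot \frac{37}{9} + 125 = \frac{703}{3} + 125 = \frac{1078}{3}$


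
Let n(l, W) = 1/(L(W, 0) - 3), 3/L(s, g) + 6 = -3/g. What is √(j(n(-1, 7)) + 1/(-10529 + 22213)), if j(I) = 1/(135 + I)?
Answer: 2*√163441634/295021 ≈ 0.086668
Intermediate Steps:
L(s, g) = 3/(-6 - 3/g)
n(l, W) = -⅓ (n(l, W) = 1/(-1*0/(1 + 2*0) - 3) = 1/(-1*0/(1 + 0) - 3) = 1/(-1*0/1 - 3) = 1/(-1*0*1 - 3) = 1/(0 - 3) = 1/(-3) = -⅓)
√(j(n(-1, 7)) + 1/(-10529 + 22213)) = √(1/(135 - ⅓) + 1/(-10529 + 22213)) = √(1/(404/3) + 1/11684) = √(3/404 + 1/11684) = √(2216/295021) = 2*√163441634/295021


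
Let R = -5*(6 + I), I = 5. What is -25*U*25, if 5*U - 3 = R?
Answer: 6500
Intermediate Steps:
R = -55 (R = -5*(6 + 5) = -5*11 = -55)
U = -52/5 (U = ⅗ + (⅕)*(-55) = ⅗ - 11 = -52/5 ≈ -10.400)
-25*U*25 = -25*(-52/5)*25 = 260*25 = 6500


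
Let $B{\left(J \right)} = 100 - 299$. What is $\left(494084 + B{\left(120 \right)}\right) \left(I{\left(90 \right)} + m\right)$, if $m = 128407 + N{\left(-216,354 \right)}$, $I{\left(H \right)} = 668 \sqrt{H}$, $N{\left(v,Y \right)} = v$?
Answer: $63311612035 + 989745540 \sqrt{10} \approx 6.6441 \cdot 10^{10}$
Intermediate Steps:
$B{\left(J \right)} = -199$
$m = 128191$ ($m = 128407 - 216 = 128191$)
$\left(494084 + B{\left(120 \right)}\right) \left(I{\left(90 \right)} + m\right) = \left(494084 - 199\right) \left(668 \sqrt{90} + 128191\right) = 493885 \left(668 \cdot 3 \sqrt{10} + 128191\right) = 493885 \left(2004 \sqrt{10} + 128191\right) = 493885 \left(128191 + 2004 \sqrt{10}\right) = 63311612035 + 989745540 \sqrt{10}$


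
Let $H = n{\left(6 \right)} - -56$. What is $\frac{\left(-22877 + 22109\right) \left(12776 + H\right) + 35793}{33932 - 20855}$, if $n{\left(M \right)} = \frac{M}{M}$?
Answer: $- \frac{3273317}{4359} \approx -750.93$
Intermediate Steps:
$n{\left(M \right)} = 1$
$H = 57$ ($H = 1 - -56 = 1 + 56 = 57$)
$\frac{\left(-22877 + 22109\right) \left(12776 + H\right) + 35793}{33932 - 20855} = \frac{\left(-22877 + 22109\right) \left(12776 + 57\right) + 35793}{33932 - 20855} = \frac{\left(-768\right) 12833 + 35793}{13077} = \left(-9855744 + 35793\right) \frac{1}{13077} = \left(-9819951\right) \frac{1}{13077} = - \frac{3273317}{4359}$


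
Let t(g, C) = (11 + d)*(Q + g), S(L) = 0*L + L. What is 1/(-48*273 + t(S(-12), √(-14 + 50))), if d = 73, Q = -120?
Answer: -1/24192 ≈ -4.1336e-5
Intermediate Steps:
S(L) = L (S(L) = 0 + L = L)
t(g, C) = -10080 + 84*g (t(g, C) = (11 + 73)*(-120 + g) = 84*(-120 + g) = -10080 + 84*g)
1/(-48*273 + t(S(-12), √(-14 + 50))) = 1/(-48*273 + (-10080 + 84*(-12))) = 1/(-13104 + (-10080 - 1008)) = 1/(-13104 - 11088) = 1/(-24192) = -1/24192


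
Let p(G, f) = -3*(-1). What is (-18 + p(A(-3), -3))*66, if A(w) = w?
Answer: -990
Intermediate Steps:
p(G, f) = 3
(-18 + p(A(-3), -3))*66 = (-18 + 3)*66 = -15*66 = -990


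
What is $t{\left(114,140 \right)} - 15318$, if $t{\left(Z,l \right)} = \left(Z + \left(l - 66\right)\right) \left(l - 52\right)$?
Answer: $1226$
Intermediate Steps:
$t{\left(Z,l \right)} = \left(-52 + l\right) \left(-66 + Z + l\right)$ ($t{\left(Z,l \right)} = \left(Z + \left(l - 66\right)\right) \left(-52 + l\right) = \left(Z + \left(-66 + l\right)\right) \left(-52 + l\right) = \left(-66 + Z + l\right) \left(-52 + l\right) = \left(-52 + l\right) \left(-66 + Z + l\right)$)
$t{\left(114,140 \right)} - 15318 = \left(3432 + 140^{2} - 16520 - 5928 + 114 \cdot 140\right) - 15318 = \left(3432 + 19600 - 16520 - 5928 + 15960\right) - 15318 = 16544 - 15318 = 1226$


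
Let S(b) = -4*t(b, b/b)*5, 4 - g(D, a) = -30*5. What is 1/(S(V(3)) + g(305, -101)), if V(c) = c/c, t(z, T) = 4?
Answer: 1/74 ≈ 0.013514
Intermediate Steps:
g(D, a) = 154 (g(D, a) = 4 - (-30)*5 = 4 - 1*(-150) = 4 + 150 = 154)
V(c) = 1
S(b) = -80 (S(b) = -4*4*5 = -16*5 = -80)
1/(S(V(3)) + g(305, -101)) = 1/(-80 + 154) = 1/74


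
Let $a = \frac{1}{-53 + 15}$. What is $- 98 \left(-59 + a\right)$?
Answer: $\frac{109907}{19} \approx 5784.6$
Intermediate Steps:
$a = - \frac{1}{38}$ ($a = \frac{1}{-38} = - \frac{1}{38} \approx -0.026316$)
$- 98 \left(-59 + a\right) = - 98 \left(-59 - \frac{1}{38}\right) = \left(-98\right) \left(- \frac{2243}{38}\right) = \frac{109907}{19}$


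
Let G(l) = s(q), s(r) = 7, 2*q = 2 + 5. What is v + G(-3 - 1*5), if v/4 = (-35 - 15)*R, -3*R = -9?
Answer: -593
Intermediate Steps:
R = 3 (R = -1/3*(-9) = 3)
q = 7/2 (q = (2 + 5)/2 = (1/2)*7 = 7/2 ≈ 3.5000)
v = -600 (v = 4*((-35 - 15)*3) = 4*(-50*3) = 4*(-150) = -600)
G(l) = 7
v + G(-3 - 1*5) = -600 + 7 = -593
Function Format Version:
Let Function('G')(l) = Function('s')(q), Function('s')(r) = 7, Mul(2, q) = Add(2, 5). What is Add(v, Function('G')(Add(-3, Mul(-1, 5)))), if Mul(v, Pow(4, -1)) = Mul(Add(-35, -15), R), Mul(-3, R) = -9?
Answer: -593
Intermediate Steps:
R = 3 (R = Mul(Rational(-1, 3), -9) = 3)
q = Rational(7, 2) (q = Mul(Rational(1, 2), Add(2, 5)) = Mul(Rational(1, 2), 7) = Rational(7, 2) ≈ 3.5000)
v = -600 (v = Mul(4, Mul(Add(-35, -15), 3)) = Mul(4, Mul(-50, 3)) = Mul(4, -150) = -600)
Function('G')(l) = 7
Add(v, Function('G')(Add(-3, Mul(-1, 5)))) = Add(-600, 7) = -593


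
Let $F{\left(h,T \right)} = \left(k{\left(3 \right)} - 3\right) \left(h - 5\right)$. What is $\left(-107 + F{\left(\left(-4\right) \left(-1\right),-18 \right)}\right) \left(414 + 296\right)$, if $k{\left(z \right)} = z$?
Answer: $-75970$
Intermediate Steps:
$F{\left(h,T \right)} = 0$ ($F{\left(h,T \right)} = \left(3 - 3\right) \left(h - 5\right) = 0 \left(-5 + h\right) = 0$)
$\left(-107 + F{\left(\left(-4\right) \left(-1\right),-18 \right)}\right) \left(414 + 296\right) = \left(-107 + 0\right) \left(414 + 296\right) = \left(-107\right) 710 = -75970$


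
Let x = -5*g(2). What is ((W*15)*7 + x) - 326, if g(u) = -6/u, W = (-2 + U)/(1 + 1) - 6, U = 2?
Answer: -941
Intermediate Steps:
W = -6 (W = (-2 + 2)/(1 + 1) - 6 = 0/2 - 6 = 0*(½) - 6 = 0 - 6 = -6)
x = 15 (x = -(-30)/2 = -5*(-3) = 15)
((W*15)*7 + x) - 326 = (-6*15*7 + 15) - 326 = (-90*7 + 15) - 326 = (-630 + 15) - 326 = -615 - 326 = -941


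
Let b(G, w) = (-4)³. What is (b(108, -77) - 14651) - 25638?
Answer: -40353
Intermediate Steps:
b(G, w) = -64
(b(108, -77) - 14651) - 25638 = (-64 - 14651) - 25638 = -14715 - 25638 = -40353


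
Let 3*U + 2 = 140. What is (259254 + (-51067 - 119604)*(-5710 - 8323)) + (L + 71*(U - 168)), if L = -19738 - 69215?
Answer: 2395187782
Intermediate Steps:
U = 46 (U = -⅔ + (⅓)*140 = -⅔ + 140/3 = 46)
L = -88953
(259254 + (-51067 - 119604)*(-5710 - 8323)) + (L + 71*(U - 168)) = (259254 + (-51067 - 119604)*(-5710 - 8323)) + (-88953 + 71*(46 - 168)) = (259254 - 170671*(-14033)) + (-88953 + 71*(-122)) = (259254 + 2395026143) + (-88953 - 8662) = 2395285397 - 97615 = 2395187782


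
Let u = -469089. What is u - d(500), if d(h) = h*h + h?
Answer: -719589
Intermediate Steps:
d(h) = h + h**2 (d(h) = h**2 + h = h + h**2)
u - d(500) = -469089 - 500*(1 + 500) = -469089 - 500*501 = -469089 - 1*250500 = -469089 - 250500 = -719589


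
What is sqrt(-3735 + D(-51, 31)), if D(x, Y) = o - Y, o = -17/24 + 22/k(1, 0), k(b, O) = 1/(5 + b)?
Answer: I*sqrt(523398)/12 ≈ 60.289*I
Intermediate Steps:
o = 3151/24 (o = -17/24 + 22/(1/(5 + 1)) = -17*1/24 + 22/(1/6) = -17/24 + 22/(1/6) = -17/24 + 22*6 = -17/24 + 132 = 3151/24 ≈ 131.29)
D(x, Y) = 3151/24 - Y
sqrt(-3735 + D(-51, 31)) = sqrt(-3735 + (3151/24 - 1*31)) = sqrt(-3735 + (3151/24 - 31)) = sqrt(-3735 + 2407/24) = sqrt(-87233/24) = I*sqrt(523398)/12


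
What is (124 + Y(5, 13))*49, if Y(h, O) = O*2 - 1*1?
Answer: 7301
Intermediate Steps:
Y(h, O) = -1 + 2*O (Y(h, O) = 2*O - 1 = -1 + 2*O)
(124 + Y(5, 13))*49 = (124 + (-1 + 2*13))*49 = (124 + (-1 + 26))*49 = (124 + 25)*49 = 149*49 = 7301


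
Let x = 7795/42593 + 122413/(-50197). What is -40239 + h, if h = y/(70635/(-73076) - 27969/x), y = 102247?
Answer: -87894563174585730298079/2184760558707419517 ≈ -40231.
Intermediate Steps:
x = -4822651294/2138040821 (x = 7795*(1/42593) + 122413*(-1/50197) = 7795/42593 - 122413/50197 = -4822651294/2138040821 ≈ -2.2556)
h = 18016947242123646484/2184760558707419517 (h = 102247/(70635/(-73076) - 27969/(-4822651294/2138040821)) = 102247/(70635*(-1/73076) - 27969*(-2138040821/4822651294)) = 102247/(-70635/73076 + 59798863722549/4822651294) = 102247/(2184760558707419517/176210032980172) = 102247*(176210032980172/2184760558707419517) = 18016947242123646484/2184760558707419517 ≈ 8.2466)
-40239 + h = -40239 + 18016947242123646484/2184760558707419517 = -87894563174585730298079/2184760558707419517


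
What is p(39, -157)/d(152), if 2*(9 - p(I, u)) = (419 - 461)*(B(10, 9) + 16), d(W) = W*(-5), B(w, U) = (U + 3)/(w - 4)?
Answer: -387/760 ≈ -0.50921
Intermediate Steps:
B(w, U) = (3 + U)/(-4 + w)
d(W) = -5*W
p(I, u) = 387 (p(I, u) = 9 - (419 - 461)*((3 + 9)/(-4 + 10) + 16)/2 = 9 - (-21)*(12/6 + 16) = 9 - (-21)*((⅙)*12 + 16) = 9 - (-21)*(2 + 16) = 9 - (-21)*18 = 9 - ½*(-756) = 9 + 378 = 387)
p(39, -157)/d(152) = 387/((-5*152)) = 387/(-760) = 387*(-1/760) = -387/760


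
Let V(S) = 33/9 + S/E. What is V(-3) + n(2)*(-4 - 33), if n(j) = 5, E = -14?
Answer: -7607/42 ≈ -181.12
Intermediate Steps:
V(S) = 11/3 - S/14 (V(S) = 33/9 + S/(-14) = 33*(1/9) + S*(-1/14) = 11/3 - S/14)
V(-3) + n(2)*(-4 - 33) = (11/3 - 1/14*(-3)) + 5*(-4 - 33) = (11/3 + 3/14) + 5*(-37) = 163/42 - 185 = -7607/42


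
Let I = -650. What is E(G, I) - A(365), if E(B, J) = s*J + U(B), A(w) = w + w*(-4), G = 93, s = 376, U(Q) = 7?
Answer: -243298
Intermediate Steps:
A(w) = -3*w (A(w) = w - 4*w = -3*w)
E(B, J) = 7 + 376*J (E(B, J) = 376*J + 7 = 7 + 376*J)
E(G, I) - A(365) = (7 + 376*(-650)) - (-3)*365 = (7 - 244400) - 1*(-1095) = -244393 + 1095 = -243298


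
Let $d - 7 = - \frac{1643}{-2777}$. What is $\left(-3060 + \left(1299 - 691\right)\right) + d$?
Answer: $- \frac{6788122}{2777} \approx -2444.4$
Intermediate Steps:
$d = \frac{21082}{2777}$ ($d = 7 - \frac{1643}{-2777} = 7 - - \frac{1643}{2777} = 7 + \frac{1643}{2777} = \frac{21082}{2777} \approx 7.5916$)
$\left(-3060 + \left(1299 - 691\right)\right) + d = \left(-3060 + \left(1299 - 691\right)\right) + \frac{21082}{2777} = \left(-3060 + 608\right) + \frac{21082}{2777} = -2452 + \frac{21082}{2777} = - \frac{6788122}{2777}$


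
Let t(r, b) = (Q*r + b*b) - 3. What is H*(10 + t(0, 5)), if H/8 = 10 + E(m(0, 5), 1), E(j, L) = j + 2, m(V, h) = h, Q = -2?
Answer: 4352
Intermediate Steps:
t(r, b) = -3 + b² - 2*r (t(r, b) = (-2*r + b*b) - 3 = (-2*r + b²) - 3 = (b² - 2*r) - 3 = -3 + b² - 2*r)
E(j, L) = 2 + j
H = 136 (H = 8*(10 + (2 + 5)) = 8*(10 + 7) = 8*17 = 136)
H*(10 + t(0, 5)) = 136*(10 + (-3 + 5² - 2*0)) = 136*(10 + (-3 + 25 + 0)) = 136*(10 + 22) = 136*32 = 4352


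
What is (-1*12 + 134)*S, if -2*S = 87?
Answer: -5307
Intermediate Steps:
S = -87/2 (S = -½*87 = -87/2 ≈ -43.500)
(-1*12 + 134)*S = (-1*12 + 134)*(-87/2) = (-12 + 134)*(-87/2) = 122*(-87/2) = -5307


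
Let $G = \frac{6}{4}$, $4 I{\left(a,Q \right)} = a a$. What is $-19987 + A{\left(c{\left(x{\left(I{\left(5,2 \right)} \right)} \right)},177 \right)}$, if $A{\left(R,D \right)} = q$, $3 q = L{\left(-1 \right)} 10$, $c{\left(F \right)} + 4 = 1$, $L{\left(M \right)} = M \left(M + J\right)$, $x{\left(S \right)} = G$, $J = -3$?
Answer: $- \frac{59921}{3} \approx -19974.0$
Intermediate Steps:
$I{\left(a,Q \right)} = \frac{a^{2}}{4}$ ($I{\left(a,Q \right)} = \frac{a a}{4} = \frac{a^{2}}{4}$)
$G = \frac{3}{2}$ ($G = 6 \cdot \frac{1}{4} = \frac{3}{2} \approx 1.5$)
$x{\left(S \right)} = \frac{3}{2}$
$L{\left(M \right)} = M \left(-3 + M\right)$ ($L{\left(M \right)} = M \left(M - 3\right) = M \left(-3 + M\right)$)
$c{\left(F \right)} = -3$ ($c{\left(F \right)} = -4 + 1 = -3$)
$q = \frac{40}{3}$ ($q = \frac{- (-3 - 1) 10}{3} = \frac{\left(-1\right) \left(-4\right) 10}{3} = \frac{4 \cdot 10}{3} = \frac{1}{3} \cdot 40 = \frac{40}{3} \approx 13.333$)
$A{\left(R,D \right)} = \frac{40}{3}$
$-19987 + A{\left(c{\left(x{\left(I{\left(5,2 \right)} \right)} \right)},177 \right)} = -19987 + \frac{40}{3} = - \frac{59921}{3}$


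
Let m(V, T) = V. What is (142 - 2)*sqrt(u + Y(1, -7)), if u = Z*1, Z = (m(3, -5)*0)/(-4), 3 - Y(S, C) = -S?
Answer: 280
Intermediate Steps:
Y(S, C) = 3 + S (Y(S, C) = 3 - (-1)*S = 3 + S)
Z = 0 (Z = (3*0)/(-4) = 0*(-1/4) = 0)
u = 0 (u = 0*1 = 0)
(142 - 2)*sqrt(u + Y(1, -7)) = (142 - 2)*sqrt(0 + (3 + 1)) = 140*sqrt(0 + 4) = 140*sqrt(4) = 140*2 = 280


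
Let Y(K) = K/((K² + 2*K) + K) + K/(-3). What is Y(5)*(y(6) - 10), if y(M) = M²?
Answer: -481/12 ≈ -40.083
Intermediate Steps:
Y(K) = -K/3 + K/(K² + 3*K) (Y(K) = K/(K² + 3*K) + K*(-⅓) = K/(K² + 3*K) - K/3 = -K/3 + K/(K² + 3*K))
Y(5)*(y(6) - 10) = ((1 - 1*5 - ⅓*5²)/(3 + 5))*(6² - 10) = ((1 - 5 - ⅓*25)/8)*(36 - 10) = ((1 - 5 - 25/3)/8)*26 = ((⅛)*(-37/3))*26 = -37/24*26 = -481/12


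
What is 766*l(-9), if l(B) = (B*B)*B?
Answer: -558414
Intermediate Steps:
l(B) = B**3 (l(B) = B**2*B = B**3)
766*l(-9) = 766*(-9)**3 = 766*(-729) = -558414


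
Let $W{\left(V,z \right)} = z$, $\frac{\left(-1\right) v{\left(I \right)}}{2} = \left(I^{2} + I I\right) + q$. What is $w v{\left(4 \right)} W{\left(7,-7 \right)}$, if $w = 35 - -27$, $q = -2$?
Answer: $26040$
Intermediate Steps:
$v{\left(I \right)} = 4 - 4 I^{2}$ ($v{\left(I \right)} = - 2 \left(\left(I^{2} + I I\right) - 2\right) = - 2 \left(\left(I^{2} + I^{2}\right) - 2\right) = - 2 \left(2 I^{2} - 2\right) = - 2 \left(-2 + 2 I^{2}\right) = 4 - 4 I^{2}$)
$w = 62$ ($w = 35 + 27 = 62$)
$w v{\left(4 \right)} W{\left(7,-7 \right)} = 62 \left(4 - 4 \cdot 4^{2}\right) \left(-7\right) = 62 \left(4 - 64\right) \left(-7\right) = 62 \left(-60\right) \left(-7\right) = \left(-3720\right) \left(-7\right) = 26040$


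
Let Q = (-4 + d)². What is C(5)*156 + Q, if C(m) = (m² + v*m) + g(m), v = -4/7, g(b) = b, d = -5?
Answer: 30207/7 ≈ 4315.3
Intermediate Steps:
v = -4/7 (v = -4*⅐ = -4/7 ≈ -0.57143)
Q = 81 (Q = (-4 - 5)² = (-9)² = 81)
C(m) = m² + 3*m/7 (C(m) = (m² - 4*m/7) + m = m² + 3*m/7)
C(5)*156 + Q = ((⅐)*5*(3 + 7*5))*156 + 81 = ((⅐)*5*(3 + 35))*156 + 81 = ((⅐)*5*38)*156 + 81 = (190/7)*156 + 81 = 29640/7 + 81 = 30207/7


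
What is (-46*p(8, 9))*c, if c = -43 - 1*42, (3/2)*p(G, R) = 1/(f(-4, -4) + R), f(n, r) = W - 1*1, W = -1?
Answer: 7820/21 ≈ 372.38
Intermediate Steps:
f(n, r) = -2 (f(n, r) = -1 - 1*1 = -1 - 1 = -2)
p(G, R) = 2/(3*(-2 + R))
c = -85 (c = -43 - 42 = -85)
(-46*p(8, 9))*c = -92/(3*(-2 + 9))*(-85) = -92/(3*7)*(-85) = -46*2/21*(-85) = -92/21*(-85) = 7820/21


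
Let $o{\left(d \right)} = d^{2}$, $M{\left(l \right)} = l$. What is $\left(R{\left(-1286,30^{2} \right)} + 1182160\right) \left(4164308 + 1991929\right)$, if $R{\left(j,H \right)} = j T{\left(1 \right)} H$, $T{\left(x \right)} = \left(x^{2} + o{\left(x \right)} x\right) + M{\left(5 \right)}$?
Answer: $-42598943794680$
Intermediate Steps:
$T{\left(x \right)} = 5 + x^{2} + x^{3}$ ($T{\left(x \right)} = \left(x^{2} + x^{2} x\right) + 5 = \left(x^{2} + x^{3}\right) + 5 = 5 + x^{2} + x^{3}$)
$R{\left(j,H \right)} = 7 H j$ ($R{\left(j,H \right)} = j \left(5 + 1^{2} + 1^{3}\right) H = j \left(5 + 1 + 1\right) H = j 7 H = 7 j H = 7 H j$)
$\left(R{\left(-1286,30^{2} \right)} + 1182160\right) \left(4164308 + 1991929\right) = \left(7 \cdot 30^{2} \left(-1286\right) + 1182160\right) \left(4164308 + 1991929\right) = \left(7 \cdot 900 \left(-1286\right) + 1182160\right) 6156237 = \left(-8101800 + 1182160\right) 6156237 = \left(-6919640\right) 6156237 = -42598943794680$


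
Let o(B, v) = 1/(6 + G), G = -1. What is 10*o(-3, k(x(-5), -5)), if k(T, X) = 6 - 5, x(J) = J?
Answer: 2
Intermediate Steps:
k(T, X) = 1
o(B, v) = ⅕ (o(B, v) = 1/(6 - 1) = 1/5 = ⅕)
10*o(-3, k(x(-5), -5)) = 10*(⅕) = 2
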